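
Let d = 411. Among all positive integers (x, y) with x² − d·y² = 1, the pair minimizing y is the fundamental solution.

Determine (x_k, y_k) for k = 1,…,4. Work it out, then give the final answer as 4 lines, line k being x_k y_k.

√411 = [20; 3,1,1,1,19,1,1,1,3,40, …], period ℓ=10 (even) → k=9
step 0: (20, 1)  from 20·(1,0) + (0,1)
step 1: (61, 3)  from 3·(20,1) + (1,0)
…
step 3: (142, 7)  from 1·(81,4) + (61,3)
…
step 5: (4379, 216)  from 19·(223,11) + (142,7)
step 6: (4602, 227)  from 1·(4379,216) + (223,11)
step 7: (8981, 443)  from 1·(4602,227) + (4379,216)
step 8: (13583, 670)  from 1·(8981,443) + (4602,227)
step 9: (49730, 2453)  from 3·(13583,670) + (8981,443)
(x₁, y₁) = (49730, 2453);  49730² − 411·2453² = 1 ✓
k=2:  x_2 = 49730·49730+411·2453·2453 = 4946145799,  y_2 = 49730·2453+2453·49730 = 243975380
k=3:  x_3 = 49730·4946145799+411·2453·243975380 = 491943661118810,  y_3 = 49730·243975380+2453·4946145799 = 24265791292347
k=4:  x_4 = 49730·491943661118810+411·2453·24265791292347 = 48928716529930696801,  y_4 = 49730·24265791292347+2453·491943661118810 = 2413475601692857240

49730 2453
4946145799 243975380
491943661118810 24265791292347
48928716529930696801 2413475601692857240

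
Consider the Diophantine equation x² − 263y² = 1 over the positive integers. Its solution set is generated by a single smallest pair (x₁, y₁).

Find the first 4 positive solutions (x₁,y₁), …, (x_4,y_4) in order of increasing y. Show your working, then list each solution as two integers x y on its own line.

139128 8579
38713200767 2387158224
10772180392483224 664241098768765
2997423827252098776577 184829071176614315616

√263 = [16; 4,1,1,1,1,15,1,1,1,1,4,32, …], period ℓ=12 (even) → k=11
k=0  a_k=16  p_k/q_k = 16/1
…
k=3  a_k=1  p_k/q_k = 146/9
…
k=10  a_k=1  p_k/q_k = 30229/1864
k=11  a_k=4  p_k/q_k = 139128/8579
→ (139128, 8579).  Check: 139128²=19356600384, 263·8579²=19356600383, difference 1.
n=2: (139128,8579)∘(139128,8579) = (139128·139128+263·8579·8579, 139128·8579+8579·139128) = (38713200767,2387158224)
n=3: (38713200767,2387158224)∘(139128,8579) = (139128·38713200767+263·8579·2387158224, 139128·2387158224+8579·38713200767) = (10772180392483224,664241098768765)
n=4: (10772180392483224,664241098768765)∘(139128,8579) = (139128·10772180392483224+263·8579·664241098768765, 139128·664241098768765+8579·10772180392483224) = (2997423827252098776577,184829071176614315616)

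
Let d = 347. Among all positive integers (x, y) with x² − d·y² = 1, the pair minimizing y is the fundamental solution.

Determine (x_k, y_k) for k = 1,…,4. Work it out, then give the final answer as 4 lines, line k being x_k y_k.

√347 = [18; 1,1,1,2,4,…,1,1,36, …], period ℓ=14 (even) → k=13
k=0  a_k=18  p_k/q_k = 18/1
k=1  a_k=1  p_k/q_k = 19/1
k=2  a_k=1  p_k/q_k = 37/2
k=3  a_k=1  p_k/q_k = 56/3
k=4  a_k=2  p_k/q_k = 149/8
k=5  a_k=4  p_k/q_k = 652/35
k=6  a_k=1  p_k/q_k = 801/43
k=7  a_k=17  p_k/q_k = 14269/766
…
k=9  a_k=4  p_k/q_k = 74549/4002
…
k=11  a_k=1  p_k/q_k = 238717/12815
k=12  a_k=1  p_k/q_k = 402885/21628
k=13  a_k=1  p_k/q_k = 641602/34443
fundamental: x₁=641602, y₁=34443  (since 411653126404 − 347·1186320249 = 1)
(641602+34443√347)^2 = 823306252807 + 44197395372√347
(641602+34443√347)^3 = 1056469876826312026 + 56714274530897445√347
(641602+34443√347)^4 = 1355666371822207590758497 + 72775983935101527618408√347

641602 34443
823306252807 44197395372
1056469876826312026 56714274530897445
1355666371822207590758497 72775983935101527618408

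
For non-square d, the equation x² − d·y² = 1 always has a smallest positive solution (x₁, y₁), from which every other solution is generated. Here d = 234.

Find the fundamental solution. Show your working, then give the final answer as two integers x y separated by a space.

√234 = [15; 3,2,1,2,1,2,3,30, …], period ℓ=8 (even) → k=7
i=0: a=15 ⇒ p=15, q=1
i=1: a=3 ⇒ p=46, q=3
i=2: a=2 ⇒ p=107, q=7
i=3: a=1 ⇒ p=153, q=10
…
i=5: a=1 ⇒ p=566, q=37
i=6: a=2 ⇒ p=1545, q=101
i=7: a=3 ⇒ p=5201, q=340
→ (5201, 340).  Check: 5201²=27050401, 234·340²=27050400, difference 1.

5201 340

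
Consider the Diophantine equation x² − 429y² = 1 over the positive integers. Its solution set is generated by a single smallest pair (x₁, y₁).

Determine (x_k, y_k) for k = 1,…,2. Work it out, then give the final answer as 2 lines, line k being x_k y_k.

[20; 1,2,2,9,1,12,1,9,2,2,1,40] for √429; ℓ=12 ⇒ convergent index 11
i=0: a=20 ⇒ p=20, q=1
…
i=3: a=2 ⇒ p=145, q=7
i=4: a=9 ⇒ p=1367, q=66
…
i=10: a=2 ⇒ p=1085636, q=52415
i=11: a=1 ⇒ p=1524095, q=73584
(x₁, y₁) = (1524095, 73584);  1524095² − 429·73584² = 1 ✓
n=2: (1524095,73584)∘(1524095,73584) = (1524095·1524095+429·73584·73584, 1524095·73584+73584·1524095) = (4645731138049,224298012960)

1524095 73584
4645731138049 224298012960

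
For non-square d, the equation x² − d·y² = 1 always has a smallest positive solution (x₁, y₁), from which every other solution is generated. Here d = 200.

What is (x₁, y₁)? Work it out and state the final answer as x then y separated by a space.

99 7

d=200: √d = [14; 7,28] (ℓ=2, even), read p_1/q_1
step 0: (14, 1)  from 14·(1,0) + (0,1)
step 1: (99, 7)  from 7·(14,1) + (1,0)
→ (99, 7).  Check: 99²=9801, 200·7²=9800, difference 1.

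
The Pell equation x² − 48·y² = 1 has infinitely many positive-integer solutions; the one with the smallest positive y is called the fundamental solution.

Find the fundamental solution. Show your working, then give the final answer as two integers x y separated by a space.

7 1

√48 → a₀=6, period (1,12); ℓ=2 even so k=1
step 0: (6, 1)  from 6·(1,0) + (0,1)
step 1: (7, 1)  from 1·(6,1) + (1,0)
(x₁, y₁) = (7, 1);  7² − 48·1² = 1 ✓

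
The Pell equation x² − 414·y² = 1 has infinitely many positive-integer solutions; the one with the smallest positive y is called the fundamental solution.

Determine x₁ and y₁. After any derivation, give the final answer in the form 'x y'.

√414 = [20; 2,1,7,2,7,1,2,40, …], period ℓ=8 (even) → k=7
k=0  a_k=20  p_k/q_k = 20/1
…
k=6  a_k=1  p_k/q_k = 8444/415
k=7  a_k=2  p_k/q_k = 24335/1196
(x₁, y₁) = (24335, 1196);  24335² − 414·1196² = 1 ✓

24335 1196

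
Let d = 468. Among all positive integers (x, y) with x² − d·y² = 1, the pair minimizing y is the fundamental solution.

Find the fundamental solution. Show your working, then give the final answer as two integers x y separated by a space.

√468 → a₀=21, period (1,1,1,2,1,1,1,42); ℓ=8 even so k=7
k=0  a_k=21  p_k/q_k = 21/1
k=1  a_k=1  p_k/q_k = 22/1
k=2  a_k=1  p_k/q_k = 43/2
k=3  a_k=1  p_k/q_k = 65/3
…
k=6  a_k=1  p_k/q_k = 411/19
k=7  a_k=1  p_k/q_k = 649/30
(x₁, y₁) = (649, 30);  649² − 468·30² = 1 ✓

649 30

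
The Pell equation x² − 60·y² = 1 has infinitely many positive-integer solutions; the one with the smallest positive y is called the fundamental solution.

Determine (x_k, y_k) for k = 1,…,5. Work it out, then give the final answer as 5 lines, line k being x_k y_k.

31 4
1921 248
119071 15372
7380481 952816
457470751 59059220

[7; 1,2,1,14] for √60; ℓ=4 ⇒ convergent index 3
step 0: (7, 1)  from 7·(1,0) + (0,1)
…
step 2: (23, 3)  from 2·(8,1) + (7,1)
step 3: (31, 4)  from 1·(23,3) + (8,1)
fundamental: x₁=31, y₁=4  (since 961 − 60·16 = 1)
n=2: (31,4)∘(31,4) = (31·31+60·4·4, 31·4+4·31) = (1921,248)
n=3: (1921,248)∘(31,4) = (31·1921+60·4·248, 31·248+4·1921) = (119071,15372)
n=4: (119071,15372)∘(31,4) = (31·119071+60·4·15372, 31·15372+4·119071) = (7380481,952816)
n=5: (7380481,952816)∘(31,4) = (31·7380481+60·4·952816, 31·952816+4·7380481) = (457470751,59059220)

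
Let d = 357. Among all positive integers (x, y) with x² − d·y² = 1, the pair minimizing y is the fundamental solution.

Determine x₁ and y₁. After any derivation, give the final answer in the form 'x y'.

d=357: √d = [18; 1,8,2,8,1,36] (ℓ=6, even), read p_5/q_5
i=0: a=18 ⇒ p=18, q=1
…
i=3: a=2 ⇒ p=359, q=19
i=4: a=8 ⇒ p=3042, q=161
i=5: a=1 ⇒ p=3401, q=180
fundamental: x₁=3401, y₁=180  (since 11566801 − 357·32400 = 1)

3401 180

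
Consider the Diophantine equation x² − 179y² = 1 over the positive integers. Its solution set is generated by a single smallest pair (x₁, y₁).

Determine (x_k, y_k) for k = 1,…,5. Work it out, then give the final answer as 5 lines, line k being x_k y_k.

d=179: √d = [13; 2,1,1,1,3,…,1,2,26] (ℓ=14, even), read p_13/q_13
k=0  a_k=13  p_k/q_k = 13/1
k=1  a_k=2  p_k/q_k = 27/2
k=2  a_k=1  p_k/q_k = 40/3
…
k=4  a_k=1  p_k/q_k = 107/8
k=5  a_k=3  p_k/q_k = 388/29
k=6  a_k=5  p_k/q_k = 2047/153
k=7  a_k=13  p_k/q_k = 26999/2018
k=8  a_k=5  p_k/q_k = 137042/10243
k=9  a_k=3  p_k/q_k = 438125/32747
k=10  a_k=1  p_k/q_k = 575167/42990
k=11  a_k=1  p_k/q_k = 1013292/75737
k=12  a_k=1  p_k/q_k = 1588459/118727
k=13  a_k=2  p_k/q_k = 4190210/313191
fundamental: x₁=4190210, y₁=313191  (since 17557859844100 − 179·98088602481 = 1)
(4190210+313191√179)^2 = 35115719688199 + 2624672120220√179
(4190210+313191√179)^3 = 294284479589372473370 + 21995854729733779209√179
(4190210+313191√179)^4 = 2466227538440333747559727201 + 184334500894152933286567560√179
(4190210+313191√179)^5 = 20668022587695847460244899657331050 + 1544800537983355129318686777395991√179

4190210 313191
35115719688199 2624672120220
294284479589372473370 21995854729733779209
2466227538440333747559727201 184334500894152933286567560
20668022587695847460244899657331050 1544800537983355129318686777395991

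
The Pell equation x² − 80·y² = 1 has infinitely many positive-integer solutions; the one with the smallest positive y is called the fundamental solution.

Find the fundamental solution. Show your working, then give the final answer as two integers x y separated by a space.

9 1

√80 = [8; 1,16, …], period ℓ=2 (even) → k=1
a_0=8:  p_0=8·1+0=8,  q_0=8·0+1=1
a_1=1:  p_1=1·8+1=9,  q_1=1·1+0=1
fundamental: x₁=9, y₁=1  (since 81 − 80·1 = 1)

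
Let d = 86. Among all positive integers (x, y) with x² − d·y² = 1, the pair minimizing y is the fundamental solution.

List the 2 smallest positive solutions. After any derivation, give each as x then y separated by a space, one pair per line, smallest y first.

d=86: √d = [9; 3,1,1,1,8,1,1,1,3,18] (ℓ=10, even), read p_9/q_9
k=0  a_k=9  p_k/q_k = 9/1
k=1  a_k=3  p_k/q_k = 28/3
k=2  a_k=1  p_k/q_k = 37/4
k=3  a_k=1  p_k/q_k = 65/7
…
k=5  a_k=8  p_k/q_k = 881/95
k=6  a_k=1  p_k/q_k = 983/106
k=7  a_k=1  p_k/q_k = 1864/201
k=8  a_k=1  p_k/q_k = 2847/307
k=9  a_k=3  p_k/q_k = 10405/1122
fundamental: x₁=10405, y₁=1122  (since 108264025 − 86·1258884 = 1)
n=2: (10405,1122)∘(10405,1122) = (10405·10405+86·1122·1122, 10405·1122+1122·10405) = (216528049,23348820)

10405 1122
216528049 23348820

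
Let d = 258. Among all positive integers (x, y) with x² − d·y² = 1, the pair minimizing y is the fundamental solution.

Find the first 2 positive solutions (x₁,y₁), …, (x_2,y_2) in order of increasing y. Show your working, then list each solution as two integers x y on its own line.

257 16
132097 8224

√258 → a₀=16, period (16,32); ℓ=2 even so k=1
step 0: (16, 1)  from 16·(1,0) + (0,1)
step 1: (257, 16)  from 16·(16,1) + (1,0)
→ (257, 16).  Check: 257²=66049, 258·16²=66048, difference 1.
n=2: (257,16)∘(257,16) = (257·257+258·16·16, 257·16+16·257) = (132097,8224)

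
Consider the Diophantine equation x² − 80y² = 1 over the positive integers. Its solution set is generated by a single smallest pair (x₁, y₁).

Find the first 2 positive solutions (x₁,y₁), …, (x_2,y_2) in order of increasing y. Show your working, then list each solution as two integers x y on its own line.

[8; 1,16] for √80; ℓ=2 ⇒ convergent index 1
a_0=8:  p_0=8·1+0=8,  q_0=8·0+1=1
a_1=1:  p_1=1·8+1=9,  q_1=1·1+0=1
→ (9, 1).  Check: 9²=81, 80·1²=80, difference 1.
(x_2, y_2) = (9·9 + 80·1·1, 9·1 + 1·9) = (161, 18)

9 1
161 18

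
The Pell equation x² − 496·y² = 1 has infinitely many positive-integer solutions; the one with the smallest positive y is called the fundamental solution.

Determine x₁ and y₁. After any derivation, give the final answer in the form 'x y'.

4620799 207480

[22; 3,1,2,4,1,…,1,3,44] for √496; ℓ=16 ⇒ convergent index 15
step 0: (22, 1)  from 22·(1,0) + (0,1)
step 1: (67, 3)  from 3·(22,1) + (1,0)
step 2: (89, 4)  from 1·(67,3) + (22,1)
…
step 4: (1069, 48)  from 4·(245,11) + (89,4)
step 5: (1314, 59)  from 1·(1069,48) + (245,11)
step 6: (2383, 107)  from 1·(1314,59) + (1069,48)
step 7: (6080, 273)  from 2·(2383,107) + (1314,59)
step 8: (14543, 653)  from 2·(6080,273) + (2383,107)
…
step 10: (49709, 2232)  from 1·(35166,1579) + (14543,653)
step 11: (84875, 3811)  from 1·(49709,2232) + (35166,1579)
step 12: (389209, 17476)  from 4·(84875,3811) + (49709,2232)
step 13: (863293, 38763)  from 2·(389209,17476) + (84875,3811)
step 14: (1252502, 56239)  from 1·(863293,38763) + (389209,17476)
step 15: (4620799, 207480)  from 3·(1252502,56239) + (863293,38763)
fundamental: x₁=4620799, y₁=207480  (since 21351783398401 − 496·43047950400 = 1)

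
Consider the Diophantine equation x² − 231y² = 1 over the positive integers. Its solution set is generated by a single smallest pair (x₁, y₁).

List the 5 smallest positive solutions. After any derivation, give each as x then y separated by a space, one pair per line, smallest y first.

76 5
11551 760
1755676 115515
266851201 17557520
40559626876 2668627525

√231 = [15; 5,30, …], period ℓ=2 (even) → k=1
k=0  a_k=15  p_k/q_k = 15/1
k=1  a_k=5  p_k/q_k = 76/5
(x₁, y₁) = (76, 5);  76² − 231·5² = 1 ✓
(x_2, y_2) = (76·76 + 231·5·5, 76·5 + 5·76) = (11551, 760)
(x_3, y_3) = (76·11551 + 231·5·760, 76·760 + 5·11551) = (1755676, 115515)
(x_4, y_4) = (76·1755676 + 231·5·115515, 76·115515 + 5·1755676) = (266851201, 17557520)
(x_5, y_5) = (76·266851201 + 231·5·17557520, 76·17557520 + 5·266851201) = (40559626876, 2668627525)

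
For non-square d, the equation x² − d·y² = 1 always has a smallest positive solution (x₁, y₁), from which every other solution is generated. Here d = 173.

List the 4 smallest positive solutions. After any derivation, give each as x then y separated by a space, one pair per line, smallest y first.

2499849 190060
12498490045601 950242601880
62488675684008728649 4750926036134042180
312424506839974574118902401 23753195401006348176659760

[13; 6,1,1,6,26] for √173; ℓ=5 ⇒ convergent index 9
k=0  a_k=13  p_k/q_k = 13/1
k=1  a_k=6  p_k/q_k = 79/6
…
k=8  a_k=1  p_k/q_k = 382343/29069
k=9  a_k=6  p_k/q_k = 2499849/190060
→ (2499849, 190060).  Check: 2499849²=6249245022801, 173·190060²=6249245022800, difference 1.
(2499849+190060√173)^2 = 12498490045601 + 950242601880√173
(2499849+190060√173)^3 = 62488675684008728649 + 4750926036134042180√173
(2499849+190060√173)^4 = 312424506839974574118902401 + 23753195401006348176659760√173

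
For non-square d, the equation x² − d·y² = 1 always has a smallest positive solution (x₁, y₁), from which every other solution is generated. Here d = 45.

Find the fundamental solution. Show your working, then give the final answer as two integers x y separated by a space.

161 24

√45 = [6; 1,2,2,2,1,12, …], period ℓ=6 (even) → k=5
a_0=6:  p_0=6·1+0=6,  q_0=6·0+1=1
a_1=1:  p_1=1·6+1=7,  q_1=1·1+0=1
a_2=2:  p_2=2·7+6=20,  q_2=2·1+1=3
…
a_4=2:  p_4=2·47+20=114,  q_4=2·7+3=17
a_5=1:  p_5=1·114+47=161,  q_5=1·17+7=24
(x₁, y₁) = (161, 24);  161² − 45·24² = 1 ✓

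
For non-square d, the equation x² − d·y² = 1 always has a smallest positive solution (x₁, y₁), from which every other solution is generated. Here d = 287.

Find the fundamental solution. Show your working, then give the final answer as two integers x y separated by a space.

288 17

[16; 1,15,1,32] for √287; ℓ=4 ⇒ convergent index 3
step 0: (16, 1)  from 16·(1,0) + (0,1)
…
step 2: (271, 16)  from 15·(17,1) + (16,1)
step 3: (288, 17)  from 1·(271,16) + (17,1)
fundamental: x₁=288, y₁=17  (since 82944 − 287·289 = 1)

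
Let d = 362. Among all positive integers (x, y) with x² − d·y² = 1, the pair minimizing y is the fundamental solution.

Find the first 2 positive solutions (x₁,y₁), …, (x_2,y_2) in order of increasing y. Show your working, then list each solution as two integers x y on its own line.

[19; 38] for √362; ℓ=1 ⇒ convergent index 1
k=0  a_k=19  p_k/q_k = 19/1
k=1  a_k=38  p_k/q_k = 723/38
→ (723, 38).  Check: 723²=522729, 362·38²=522728, difference 1.
(x_2, y_2) = (723·723 + 362·38·38, 723·38 + 38·723) = (1045457, 54948)

723 38
1045457 54948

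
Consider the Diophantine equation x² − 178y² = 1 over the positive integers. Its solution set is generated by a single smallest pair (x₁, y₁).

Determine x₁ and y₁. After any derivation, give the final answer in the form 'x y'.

1601 120

√178 → a₀=13, period (2,1,12,1,2,26); ℓ=6 even so k=5
k=0  a_k=13  p_k/q_k = 13/1
k=1  a_k=2  p_k/q_k = 27/2
…
k=4  a_k=1  p_k/q_k = 547/41
k=5  a_k=2  p_k/q_k = 1601/120
(x₁, y₁) = (1601, 120);  1601² − 178·120² = 1 ✓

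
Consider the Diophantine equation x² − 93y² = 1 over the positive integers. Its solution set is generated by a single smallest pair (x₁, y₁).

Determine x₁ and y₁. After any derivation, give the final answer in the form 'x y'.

[9; 1,1,1,4,6,4,1,1,1,18] for √93; ℓ=10 ⇒ convergent index 9
a_0=9:  p_0=9·1+0=9,  q_0=9·0+1=1
…
a_2=1:  p_2=1·10+9=19,  q_2=1·1+1=2
a_3=1:  p_3=1·19+10=29,  q_3=1·2+1=3
…
a_5=6:  p_5=6·135+29=839,  q_5=6·14+3=87
a_6=4:  p_6=4·839+135=3491,  q_6=4·87+14=362
a_7=1:  p_7=1·3491+839=4330,  q_7=1·362+87=449
a_8=1:  p_8=1·4330+3491=7821,  q_8=1·449+362=811
a_9=1:  p_9=1·7821+4330=12151,  q_9=1·811+449=1260
(x₁, y₁) = (12151, 1260);  12151² − 93·1260² = 1 ✓

12151 1260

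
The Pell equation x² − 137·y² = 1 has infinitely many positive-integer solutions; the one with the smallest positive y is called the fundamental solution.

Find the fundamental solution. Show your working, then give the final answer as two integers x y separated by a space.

√137 → a₀=11, period (1,2,2,1,1,2,2,1,22); ℓ=9 odd so k=17
i=0: a=11 ⇒ p=11, q=1
i=1: a=1 ⇒ p=12, q=1
i=2: a=2 ⇒ p=35, q=3
…
i=4: a=1 ⇒ p=117, q=10
…
i=10: a=1 ⇒ p=41341, q=3532
i=11: a=2 ⇒ p=122279, q=10447
…
i=16: a=2 ⇒ p=4286741, q=366241
i=17: a=1 ⇒ p=6083073, q=519712
(x₁, y₁) = (6083073, 519712);  6083073² − 137·519712² = 1 ✓

6083073 519712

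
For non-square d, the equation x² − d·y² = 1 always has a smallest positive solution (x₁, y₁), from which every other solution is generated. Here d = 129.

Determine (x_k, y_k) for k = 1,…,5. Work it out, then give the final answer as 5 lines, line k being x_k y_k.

16855 1484
568182049 50025640
19153416854935 1686364322916
645661681611676801 56847341275472720
21765255267976208106775 1916323872709821068284

√129 → a₀=11, period (2,1,3,1,6,1,3,1,2,22); ℓ=10 even so k=9
i=0: a=11 ⇒ p=11, q=1
…
i=2: a=1 ⇒ p=34, q=3
…
i=8: a=1 ⇒ p=6031, q=531
i=9: a=2 ⇒ p=16855, q=1484
→ (16855, 1484).  Check: 16855²=284091025, 129·1484²=284091024, difference 1.
(16855+1484√129)^2 = 568182049 + 50025640√129
(16855+1484√129)^3 = 19153416854935 + 1686364322916√129
(16855+1484√129)^4 = 645661681611676801 + 56847341275472720√129
(16855+1484√129)^5 = 21765255267976208106775 + 1916323872709821068284√129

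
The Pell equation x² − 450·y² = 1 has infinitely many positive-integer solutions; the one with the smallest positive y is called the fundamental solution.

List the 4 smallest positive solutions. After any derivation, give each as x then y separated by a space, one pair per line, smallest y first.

19601 924
768398401 36222648
30122754096401 1420000245972
1180872205318713601 55666849606371696

d=450: √d = [21; 4,1,2,4,2,1,4,42] (ℓ=8, even), read p_7/q_7
i=0: a=21 ⇒ p=21, q=1
…
i=3: a=2 ⇒ p=297, q=14
…
i=6: a=1 ⇒ p=4179, q=197
i=7: a=4 ⇒ p=19601, q=924
fundamental: x₁=19601, y₁=924  (since 384199201 − 450·853776 = 1)
k=2:  x_2 = 19601·19601+450·924·924 = 768398401,  y_2 = 19601·924+924·19601 = 36222648
k=3:  x_3 = 19601·768398401+450·924·36222648 = 30122754096401,  y_3 = 19601·36222648+924·768398401 = 1420000245972
k=4:  x_4 = 19601·30122754096401+450·924·1420000245972 = 1180872205318713601,  y_4 = 19601·1420000245972+924·30122754096401 = 55666849606371696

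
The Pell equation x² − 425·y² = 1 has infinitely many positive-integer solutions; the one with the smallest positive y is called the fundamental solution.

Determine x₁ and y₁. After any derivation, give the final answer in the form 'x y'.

143649 6968

d=425: √d = [20; 1,1,1,1,1,1,40] (ℓ=7, odd), read p_13/q_13
k=0  a_k=20  p_k/q_k = 20/1
k=1  a_k=1  p_k/q_k = 21/1
k=2  a_k=1  p_k/q_k = 41/2
…
k=4  a_k=1  p_k/q_k = 103/5
k=5  a_k=1  p_k/q_k = 165/8
…
k=7  a_k=40  p_k/q_k = 10885/528
k=8  a_k=1  p_k/q_k = 11153/541
k=9  a_k=1  p_k/q_k = 22038/1069
k=10  a_k=1  p_k/q_k = 33191/1610
…
k=12  a_k=1  p_k/q_k = 88420/4289
k=13  a_k=1  p_k/q_k = 143649/6968
→ (143649, 6968).  Check: 143649²=20635035201, 425·6968²=20635035200, difference 1.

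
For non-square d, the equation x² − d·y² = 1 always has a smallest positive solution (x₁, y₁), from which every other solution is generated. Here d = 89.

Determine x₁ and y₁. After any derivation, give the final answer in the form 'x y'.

500001 53000

√89 → a₀=9, period (2,3,3,2,18); ℓ=5 odd so k=9
a_0=9:  p_0=9·1+0=9,  q_0=9·0+1=1
…
a_4=2:  p_4=2·217+66=500,  q_4=2·23+7=53
…
a_8=3:  p_8=3·66019+18934=216991,  q_8=3·6998+2007=23001
a_9=2:  p_9=2·216991+66019=500001,  q_9=2·23001+6998=53000
→ (500001, 53000).  Check: 500001²=250001000001, 89·53000²=250001000000, difference 1.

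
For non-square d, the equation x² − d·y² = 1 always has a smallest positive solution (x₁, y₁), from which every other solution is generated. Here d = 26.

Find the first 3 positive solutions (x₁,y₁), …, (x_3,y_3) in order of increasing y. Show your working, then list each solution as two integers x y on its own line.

51 10
5201 1020
530451 104030

d=26: √d = [5; 10] (ℓ=1, odd), read p_1/q_1
i=0: a=5 ⇒ p=5, q=1
i=1: a=10 ⇒ p=51, q=10
→ (51, 10).  Check: 51²=2601, 26·10²=2600, difference 1.
k=2:  x_2 = 51·51+26·10·10 = 5201,  y_2 = 51·10+10·51 = 1020
k=3:  x_3 = 51·5201+26·10·1020 = 530451,  y_3 = 51·1020+10·5201 = 104030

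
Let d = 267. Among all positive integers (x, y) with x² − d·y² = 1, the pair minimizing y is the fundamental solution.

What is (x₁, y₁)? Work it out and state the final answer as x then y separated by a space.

d=267: √d = [16; 2,1,15,1,2,32] (ℓ=6, even), read p_5/q_5
i=0: a=16 ⇒ p=16, q=1
i=1: a=2 ⇒ p=33, q=2
…
i=4: a=1 ⇒ p=817, q=50
i=5: a=2 ⇒ p=2402, q=147
fundamental: x₁=2402, y₁=147  (since 5769604 − 267·21609 = 1)

2402 147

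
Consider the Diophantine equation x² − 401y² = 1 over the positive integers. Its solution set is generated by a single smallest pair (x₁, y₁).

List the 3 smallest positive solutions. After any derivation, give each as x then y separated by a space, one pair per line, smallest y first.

801 40
1283201 64080
2055687201 102656120

√401 = [20; 40, …], period ℓ=1 (odd) → k=1
step 0: (20, 1)  from 20·(1,0) + (0,1)
step 1: (801, 40)  from 40·(20,1) + (1,0)
→ (801, 40).  Check: 801²=641601, 401·40²=641600, difference 1.
(801+40√401)^2 = 1283201 + 64080√401
(801+40√401)^3 = 2055687201 + 102656120√401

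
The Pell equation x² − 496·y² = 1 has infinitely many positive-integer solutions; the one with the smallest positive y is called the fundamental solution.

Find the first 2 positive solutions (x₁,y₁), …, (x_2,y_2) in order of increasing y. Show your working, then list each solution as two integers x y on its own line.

4620799 207480
42703566796801 1917446753040

√496 → a₀=22, period (3,1,2,4,1,…,1,3,44); ℓ=16 even so k=15
step 0: (22, 1)  from 22·(1,0) + (0,1)
…
step 2: (89, 4)  from 1·(67,3) + (22,1)
step 3: (245, 11)  from 2·(89,4) + (67,3)
…
step 5: (1314, 59)  from 1·(1069,48) + (245,11)
…
step 7: (6080, 273)  from 2·(2383,107) + (1314,59)
step 8: (14543, 653)  from 2·(6080,273) + (2383,107)
step 9: (35166, 1579)  from 2·(14543,653) + (6080,273)
step 10: (49709, 2232)  from 1·(35166,1579) + (14543,653)
step 11: (84875, 3811)  from 1·(49709,2232) + (35166,1579)
…
step 13: (863293, 38763)  from 2·(389209,17476) + (84875,3811)
step 14: (1252502, 56239)  from 1·(863293,38763) + (389209,17476)
step 15: (4620799, 207480)  from 3·(1252502,56239) + (863293,38763)
(x₁, y₁) = (4620799, 207480);  4620799² − 496·207480² = 1 ✓
n=2: (4620799,207480)∘(4620799,207480) = (4620799·4620799+496·207480·207480, 4620799·207480+207480·4620799) = (42703566796801,1917446753040)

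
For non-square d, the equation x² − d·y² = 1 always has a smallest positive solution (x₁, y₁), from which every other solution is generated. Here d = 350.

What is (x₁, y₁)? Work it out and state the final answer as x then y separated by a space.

449 24

√350 = [18; 1,2,2,2,1,36, …], period ℓ=6 (even) → k=5
step 0: (18, 1)  from 18·(1,0) + (0,1)
…
step 2: (56, 3)  from 2·(19,1) + (18,1)
…
step 4: (318, 17)  from 2·(131,7) + (56,3)
step 5: (449, 24)  from 1·(318,17) + (131,7)
fundamental: x₁=449, y₁=24  (since 201601 − 350·576 = 1)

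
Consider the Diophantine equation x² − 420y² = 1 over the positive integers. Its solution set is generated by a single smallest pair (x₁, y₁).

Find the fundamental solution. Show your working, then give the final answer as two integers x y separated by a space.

41 2

d=420: √d = [20; 2,40] (ℓ=2, even), read p_1/q_1
a_0=20:  p_0=20·1+0=20,  q_0=20·0+1=1
a_1=2:  p_1=2·20+1=41,  q_1=2·1+0=2
→ (41, 2).  Check: 41²=1681, 420·2²=1680, difference 1.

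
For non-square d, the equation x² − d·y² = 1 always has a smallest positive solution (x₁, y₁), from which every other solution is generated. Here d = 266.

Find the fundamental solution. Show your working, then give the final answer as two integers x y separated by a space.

d=266: √d = [16; 3,4,3,32] (ℓ=4, even), read p_3/q_3
step 0: (16, 1)  from 16·(1,0) + (0,1)
…
step 2: (212, 13)  from 4·(49,3) + (16,1)
step 3: (685, 42)  from 3·(212,13) + (49,3)
(x₁, y₁) = (685, 42);  685² − 266·42² = 1 ✓

685 42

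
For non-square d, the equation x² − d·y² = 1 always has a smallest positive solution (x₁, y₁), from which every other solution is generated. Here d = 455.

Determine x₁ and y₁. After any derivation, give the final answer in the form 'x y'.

√455 = [21; 3,42, …], period ℓ=2 (even) → k=1
a_0=21:  p_0=21·1+0=21,  q_0=21·0+1=1
a_1=3:  p_1=3·21+1=64,  q_1=3·1+0=3
(x₁, y₁) = (64, 3);  64² − 455·3² = 1 ✓

64 3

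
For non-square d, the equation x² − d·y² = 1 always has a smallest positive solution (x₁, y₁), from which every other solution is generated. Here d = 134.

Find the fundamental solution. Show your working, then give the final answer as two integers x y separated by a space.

145925 12606

√134 = [11; 1,1,2,1,3,…,1,1,22, …], period ℓ=14 (even) → k=13
step 0: (11, 1)  from 11·(1,0) + (0,1)
…
step 3: (58, 5)  from 2·(23,2) + (12,1)
step 4: (81, 7)  from 1·(58,5) + (23,2)
step 5: (301, 26)  from 3·(81,7) + (58,5)
step 6: (382, 33)  from 1·(301,26) + (81,7)
…
step 9: (17630, 1523)  from 3·(4503,389) + (4121,356)
…
step 12: (84029, 7259)  from 1·(61896,5347) + (22133,1912)
step 13: (145925, 12606)  from 1·(84029,7259) + (61896,5347)
fundamental: x₁=145925, y₁=12606  (since 21294105625 − 134·158911236 = 1)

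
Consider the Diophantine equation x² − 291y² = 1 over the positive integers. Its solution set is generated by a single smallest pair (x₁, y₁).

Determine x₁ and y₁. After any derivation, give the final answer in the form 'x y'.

290 17

√291 → a₀=17, period (17,34); ℓ=2 even so k=1
i=0: a=17 ⇒ p=17, q=1
i=1: a=17 ⇒ p=290, q=17
→ (290, 17).  Check: 290²=84100, 291·17²=84099, difference 1.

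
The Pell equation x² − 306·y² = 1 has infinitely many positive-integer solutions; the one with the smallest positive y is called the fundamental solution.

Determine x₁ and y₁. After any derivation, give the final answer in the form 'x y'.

√306 → a₀=17, period (2,34); ℓ=2 even so k=1
k=0  a_k=17  p_k/q_k = 17/1
k=1  a_k=2  p_k/q_k = 35/2
(x₁, y₁) = (35, 2);  35² − 306·2² = 1 ✓

35 2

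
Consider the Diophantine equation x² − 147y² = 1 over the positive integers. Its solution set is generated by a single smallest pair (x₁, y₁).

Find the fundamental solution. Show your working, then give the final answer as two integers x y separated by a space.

d=147: √d = [12; 8,24] (ℓ=2, even), read p_1/q_1
a_0=12:  p_0=12·1+0=12,  q_0=12·0+1=1
a_1=8:  p_1=8·12+1=97,  q_1=8·1+0=8
fundamental: x₁=97, y₁=8  (since 9409 − 147·64 = 1)

97 8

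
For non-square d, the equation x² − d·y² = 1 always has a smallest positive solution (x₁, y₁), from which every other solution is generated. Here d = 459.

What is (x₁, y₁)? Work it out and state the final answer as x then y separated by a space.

√459 = [21; 2,2,1,4,21,4,1,2,2,42, …], period ℓ=10 (even) → k=9
i=0: a=21 ⇒ p=21, q=1
i=1: a=2 ⇒ p=43, q=2
i=2: a=2 ⇒ p=107, q=5
i=3: a=1 ⇒ p=150, q=7
i=4: a=4 ⇒ p=707, q=33
…
i=7: a=1 ⇒ p=75692, q=3533
i=8: a=2 ⇒ p=212079, q=9899
i=9: a=2 ⇒ p=499850, q=23331
fundamental: x₁=499850, y₁=23331  (since 249850022500 − 459·544335561 = 1)

499850 23331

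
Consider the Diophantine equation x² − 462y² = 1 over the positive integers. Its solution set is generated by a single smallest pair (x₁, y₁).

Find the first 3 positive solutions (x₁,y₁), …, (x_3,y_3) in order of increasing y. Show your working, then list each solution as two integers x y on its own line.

[21; 2,42] for √462; ℓ=2 ⇒ convergent index 1
i=0: a=21 ⇒ p=21, q=1
i=1: a=2 ⇒ p=43, q=2
fundamental: x₁=43, y₁=2  (since 1849 − 462·4 = 1)
k=2:  x_2 = 43·43+462·2·2 = 3697,  y_2 = 43·2+2·43 = 172
k=3:  x_3 = 43·3697+462·2·172 = 317899,  y_3 = 43·172+2·3697 = 14790

43 2
3697 172
317899 14790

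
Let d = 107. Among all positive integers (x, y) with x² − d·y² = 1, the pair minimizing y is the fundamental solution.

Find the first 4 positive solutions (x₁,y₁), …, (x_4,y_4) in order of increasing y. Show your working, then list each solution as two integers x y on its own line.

962 93
1850887 178932
3561105626 344265075
6851565373537 662365825368

√107 → a₀=10, period (2,1,9,1,2,20); ℓ=6 even so k=5
step 0: (10, 1)  from 10·(1,0) + (0,1)
…
step 4: (331, 32)  from 1·(300,29) + (31,3)
step 5: (962, 93)  from 2·(331,32) + (300,29)
fundamental: x₁=962, y₁=93  (since 925444 − 107·8649 = 1)
n=2: (962,93)∘(962,93) = (962·962+107·93·93, 962·93+93·962) = (1850887,178932)
n=3: (1850887,178932)∘(962,93) = (962·1850887+107·93·178932, 962·178932+93·1850887) = (3561105626,344265075)
n=4: (3561105626,344265075)∘(962,93) = (962·3561105626+107·93·344265075, 962·344265075+93·3561105626) = (6851565373537,662365825368)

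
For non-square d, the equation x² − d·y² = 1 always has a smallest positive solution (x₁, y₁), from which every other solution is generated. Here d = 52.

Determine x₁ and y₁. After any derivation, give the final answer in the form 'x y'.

√52 = [7; 4,1,2,1,4,14, …], period ℓ=6 (even) → k=5
a_0=7:  p_0=7·1+0=7,  q_0=7·0+1=1
…
a_3=2:  p_3=2·36+29=101,  q_3=2·5+4=14
a_4=1:  p_4=1·101+36=137,  q_4=1·14+5=19
a_5=4:  p_5=4·137+101=649,  q_5=4·19+14=90
(x₁, y₁) = (649, 90);  649² − 52·90² = 1 ✓

649 90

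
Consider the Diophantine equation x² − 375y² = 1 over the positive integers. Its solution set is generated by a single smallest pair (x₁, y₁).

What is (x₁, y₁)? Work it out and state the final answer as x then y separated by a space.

15124 781

√375 → a₀=19, period (2,1,2,1,5,1,2,1,2,38); ℓ=10 even so k=9
step 0: (19, 1)  from 19·(1,0) + (0,1)
…
step 2: (58, 3)  from 1·(39,2) + (19,1)
…
step 4: (213, 11)  from 1·(155,8) + (58,3)
…
step 8: (5519, 285)  from 1·(4086,211) + (1433,74)
step 9: (15124, 781)  from 2·(5519,285) + (4086,211)
(x₁, y₁) = (15124, 781);  15124² − 375·781² = 1 ✓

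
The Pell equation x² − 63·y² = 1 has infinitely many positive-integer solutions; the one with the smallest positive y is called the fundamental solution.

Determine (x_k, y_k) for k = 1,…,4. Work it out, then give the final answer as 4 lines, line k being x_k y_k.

8 1
127 16
2024 255
32257 4064

√63 → a₀=7, period (1,14); ℓ=2 even so k=1
k=0  a_k=7  p_k/q_k = 7/1
k=1  a_k=1  p_k/q_k = 8/1
→ (8, 1).  Check: 8²=64, 63·1²=63, difference 1.
n=2: (8,1)∘(8,1) = (8·8+63·1·1, 8·1+1·8) = (127,16)
n=3: (127,16)∘(8,1) = (8·127+63·1·16, 8·16+1·127) = (2024,255)
n=4: (2024,255)∘(8,1) = (8·2024+63·1·255, 8·255+1·2024) = (32257,4064)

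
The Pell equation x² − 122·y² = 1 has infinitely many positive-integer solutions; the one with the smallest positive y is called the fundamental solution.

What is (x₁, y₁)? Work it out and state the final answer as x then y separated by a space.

243 22

[11; 22] for √122; ℓ=1 ⇒ convergent index 1
a_0=11:  p_0=11·1+0=11,  q_0=11·0+1=1
a_1=22:  p_1=22·11+1=243,  q_1=22·1+0=22
→ (243, 22).  Check: 243²=59049, 122·22²=59048, difference 1.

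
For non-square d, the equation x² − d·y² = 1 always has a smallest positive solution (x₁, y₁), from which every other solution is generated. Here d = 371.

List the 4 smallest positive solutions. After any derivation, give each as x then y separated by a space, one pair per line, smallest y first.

√371 → a₀=19, period (3,1,4,1,3,38); ℓ=6 even so k=5
a_0=19:  p_0=19·1+0=19,  q_0=19·0+1=1
…
a_2=1:  p_2=1·58+19=77,  q_2=1·3+1=4
…
a_4=1:  p_4=1·366+77=443,  q_4=1·19+4=23
a_5=3:  p_5=3·443+366=1695,  q_5=3·23+19=88
fundamental: x₁=1695, y₁=88  (since 2873025 − 371·7744 = 1)
(1695+88√371)^2 = 5746049 + 298320√371
(1695+88√371)^3 = 19479104415 + 1011304712√371
(1695+88√371)^4 = 66034158220801 + 3428322675360√371

1695 88
5746049 298320
19479104415 1011304712
66034158220801 3428322675360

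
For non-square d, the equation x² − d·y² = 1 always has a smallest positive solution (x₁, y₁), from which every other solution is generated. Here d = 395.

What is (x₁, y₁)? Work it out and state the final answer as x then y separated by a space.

√395 → a₀=19, period (1,6,1,38); ℓ=4 even so k=3
i=0: a=19 ⇒ p=19, q=1
i=1: a=1 ⇒ p=20, q=1
i=2: a=6 ⇒ p=139, q=7
i=3: a=1 ⇒ p=159, q=8
(x₁, y₁) = (159, 8);  159² − 395·8² = 1 ✓

159 8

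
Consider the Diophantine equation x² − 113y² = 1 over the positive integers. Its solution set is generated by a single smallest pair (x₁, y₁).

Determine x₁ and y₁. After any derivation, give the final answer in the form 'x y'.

√113 = [10; 1,1,1,2,2,1,1,1,20, …], period ℓ=9 (odd) → k=17
step 0: (10, 1)  from 10·(1,0) + (0,1)
step 1: (11, 1)  from 1·(10,1) + (1,0)
step 2: (21, 2)  from 1·(11,1) + (10,1)
step 3: (32, 3)  from 1·(21,2) + (11,1)
…
step 5: (202, 19)  from 2·(85,8) + (32,3)
step 6: (287, 27)  from 1·(202,19) + (85,8)
…
step 9: (16009, 1506)  from 20·(776,73) + (489,46)
step 10: (16785, 1579)  from 1·(16009,1506) + (776,73)
…
step 14: (313483, 29490)  from 2·(131952,12413) + (49579,4664)
…
step 16: (758918, 71393)  from 1·(445435,41903) + (313483,29490)
step 17: (1204353, 113296)  from 1·(758918,71393) + (445435,41903)
fundamental: x₁=1204353, y₁=113296  (since 1450466148609 − 113·12835983616 = 1)

1204353 113296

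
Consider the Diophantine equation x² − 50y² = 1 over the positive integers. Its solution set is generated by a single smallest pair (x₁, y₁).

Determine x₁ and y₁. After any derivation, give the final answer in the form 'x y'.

[7; 14] for √50; ℓ=1 ⇒ convergent index 1
step 0: (7, 1)  from 7·(1,0) + (0,1)
step 1: (99, 14)  from 14·(7,1) + (1,0)
(x₁, y₁) = (99, 14);  99² − 50·14² = 1 ✓

99 14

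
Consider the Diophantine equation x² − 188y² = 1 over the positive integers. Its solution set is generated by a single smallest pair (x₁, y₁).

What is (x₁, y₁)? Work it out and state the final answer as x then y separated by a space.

√188 → a₀=13, period (1,2,2,6,2,2,1,26); ℓ=8 even so k=7
step 0: (13, 1)  from 13·(1,0) + (0,1)
…
step 2: (41, 3)  from 2·(14,1) + (13,1)
…
step 4: (617, 45)  from 6·(96,7) + (41,3)
…
step 6: (3277, 239)  from 2·(1330,97) + (617,45)
step 7: (4607, 336)  from 1·(3277,239) + (1330,97)
→ (4607, 336).  Check: 4607²=21224449, 188·336²=21224448, difference 1.

4607 336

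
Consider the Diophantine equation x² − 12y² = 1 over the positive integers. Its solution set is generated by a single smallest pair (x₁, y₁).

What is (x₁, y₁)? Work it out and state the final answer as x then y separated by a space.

7 2

√12 → a₀=3, period (2,6); ℓ=2 even so k=1
a_0=3:  p_0=3·1+0=3,  q_0=3·0+1=1
a_1=2:  p_1=2·3+1=7,  q_1=2·1+0=2
→ (7, 2).  Check: 7²=49, 12·2²=48, difference 1.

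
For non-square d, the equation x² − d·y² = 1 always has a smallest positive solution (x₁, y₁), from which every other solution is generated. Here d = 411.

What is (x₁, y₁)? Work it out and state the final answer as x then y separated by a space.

√411 = [20; 3,1,1,1,19,1,1,1,3,40, …], period ℓ=10 (even) → k=9
step 0: (20, 1)  from 20·(1,0) + (0,1)
step 1: (61, 3)  from 3·(20,1) + (1,0)
…
step 3: (142, 7)  from 1·(81,4) + (61,3)
step 4: (223, 11)  from 1·(142,7) + (81,4)
step 5: (4379, 216)  from 19·(223,11) + (142,7)
step 6: (4602, 227)  from 1·(4379,216) + (223,11)
step 7: (8981, 443)  from 1·(4602,227) + (4379,216)
step 8: (13583, 670)  from 1·(8981,443) + (4602,227)
step 9: (49730, 2453)  from 3·(13583,670) + (8981,443)
→ (49730, 2453).  Check: 49730²=2473072900, 411·2453²=2473072899, difference 1.

49730 2453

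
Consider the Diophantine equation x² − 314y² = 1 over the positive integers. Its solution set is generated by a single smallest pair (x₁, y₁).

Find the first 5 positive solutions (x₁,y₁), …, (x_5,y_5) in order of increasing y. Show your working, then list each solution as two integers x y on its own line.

392499 22150
308110930001 17387705700
241866463828532499 13649314199066450
189864690372162243720001 10714684347621377411400
149043402212524750531884812499 8411005783500436710995110750

[17; 1,2,1,1,2,1,34] for √314; ℓ=7 ⇒ convergent index 13
k=0  a_k=17  p_k/q_k = 17/1
k=1  a_k=1  p_k/q_k = 18/1
k=2  a_k=2  p_k/q_k = 53/3
k=3  a_k=1  p_k/q_k = 71/4
k=4  a_k=1  p_k/q_k = 124/7
…
k=7  a_k=34  p_k/q_k = 15381/868
k=8  a_k=1  p_k/q_k = 15824/893
k=9  a_k=2  p_k/q_k = 47029/2654
k=10  a_k=1  p_k/q_k = 62853/3547
k=11  a_k=1  p_k/q_k = 109882/6201
k=12  a_k=2  p_k/q_k = 282617/15949
k=13  a_k=1  p_k/q_k = 392499/22150
fundamental: x₁=392499, y₁=22150  (since 154055465001 − 314·490622500 = 1)
n=2: (392499,22150)∘(392499,22150) = (392499·392499+314·22150·22150, 392499·22150+22150·392499) = (308110930001,17387705700)
n=3: (308110930001,17387705700)∘(392499,22150) = (392499·308110930001+314·22150·17387705700, 392499·17387705700+22150·308110930001) = (241866463828532499,13649314199066450)
n=4: (241866463828532499,13649314199066450)∘(392499,22150) = (392499·241866463828532499+314·22150·13649314199066450, 392499·13649314199066450+22150·241866463828532499) = (189864690372162243720001,10714684347621377411400)
n=5: (189864690372162243720001,10714684347621377411400)∘(392499,22150) = (392499·189864690372162243720001+314·22150·10714684347621377411400, 392499·10714684347621377411400+22150·189864690372162243720001) = (149043402212524750531884812499,8411005783500436710995110750)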